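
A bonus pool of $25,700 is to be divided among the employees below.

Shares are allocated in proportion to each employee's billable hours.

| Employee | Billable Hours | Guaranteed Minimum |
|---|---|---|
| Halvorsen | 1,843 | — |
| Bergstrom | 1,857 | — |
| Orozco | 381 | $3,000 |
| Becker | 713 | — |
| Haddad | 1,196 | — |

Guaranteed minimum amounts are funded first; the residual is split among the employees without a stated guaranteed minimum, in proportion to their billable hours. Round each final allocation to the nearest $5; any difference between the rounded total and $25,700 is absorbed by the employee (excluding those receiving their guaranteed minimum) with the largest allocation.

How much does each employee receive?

Minimums first: Orozco $3,000. Residual $22,700.
Residual split over remaining billable hours 5,609: Halvorsen 7,458.74 → $7,460; Bergstrom 7,515.40 → $7,515; Becker 2,885.56 → $2,885; Haddad 4,840.29 → $4,840.

Halvorsen: $7,460 · Bergstrom: $7,515 · Orozco: $3,000 · Becker: $2,885 · Haddad: $4,840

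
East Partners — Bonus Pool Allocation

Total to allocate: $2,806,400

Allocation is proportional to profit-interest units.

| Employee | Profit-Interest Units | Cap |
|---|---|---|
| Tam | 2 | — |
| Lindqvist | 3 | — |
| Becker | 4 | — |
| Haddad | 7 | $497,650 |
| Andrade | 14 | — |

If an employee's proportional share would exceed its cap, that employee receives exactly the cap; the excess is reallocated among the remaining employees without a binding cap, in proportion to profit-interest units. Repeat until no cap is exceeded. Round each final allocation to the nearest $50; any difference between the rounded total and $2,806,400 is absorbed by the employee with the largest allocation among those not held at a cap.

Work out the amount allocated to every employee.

Total profit-interest units = 30.
Pro-rata shares before constraints: Tam 187,093.33; Lindqvist 280,640.00; Becker 374,186.67; Haddad 654,826.67; Andrade 1,309,653.33.
Capped: Haddad ($497,650); remaining pool $2,308,750 reallocated over remaining profit-interest units 23.
Remaining shares: Tam 200,760.87 → $200,750; Lindqvist 301,141.30 → $301,150; Becker 401,521.74 → $401,500; Andrade 1,405,326.09 → $1,405,350.

Tam: $200,750; Lindqvist: $301,150; Becker: $401,500; Haddad: $497,650; Andrade: $1,405,350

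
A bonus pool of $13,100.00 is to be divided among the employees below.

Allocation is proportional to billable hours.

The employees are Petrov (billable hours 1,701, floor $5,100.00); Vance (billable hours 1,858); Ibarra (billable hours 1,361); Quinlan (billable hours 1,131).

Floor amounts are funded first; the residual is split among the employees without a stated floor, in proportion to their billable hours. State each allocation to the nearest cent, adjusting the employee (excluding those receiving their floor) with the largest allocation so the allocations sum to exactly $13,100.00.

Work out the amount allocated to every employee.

Petrov: $5,100.00 | Vance: $3,417.01 | Ibarra: $2,502.99 | Quinlan: $2,080.00

Minimums first: Petrov $5,100.00. Residual $8,000.00.
Residual split over remaining billable hours 4,350: Vance 3,417.0115 → $3,417.01; Ibarra 2,502.9885 → $2,502.99; Quinlan 2,080.0000 → $2,080.00.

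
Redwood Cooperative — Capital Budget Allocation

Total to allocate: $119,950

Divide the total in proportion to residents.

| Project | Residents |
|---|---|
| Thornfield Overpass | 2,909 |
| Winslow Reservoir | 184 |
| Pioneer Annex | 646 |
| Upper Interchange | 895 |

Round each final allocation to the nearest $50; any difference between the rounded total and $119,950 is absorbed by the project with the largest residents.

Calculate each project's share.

Residents total: 4,634.
Raw shares: Thornfield Overpass 2,909/4,634 × $119,950 = 75,298.78; Winslow Reservoir 184/4,634 × $119,950 = 4,762.80; Pioneer Annex 646/4,634 × $119,950 = 16,721.56; Upper Interchange 895/4,634 × $119,950 = 23,166.86.
Rounded to nearest $50: Thornfield Overpass $75,300; Winslow Reservoir $4,750; Pioneer Annex $16,700; Upper Interchange $23,150. Sum = $119,900.
Difference $119,950 − $119,900 = +$50 applied to largest residents (Thornfield Overpass): Thornfield Overpass becomes $75,350.

Thornfield Overpass: $75,350; Winslow Reservoir: $4,750; Pioneer Annex: $16,700; Upper Interchange: $23,150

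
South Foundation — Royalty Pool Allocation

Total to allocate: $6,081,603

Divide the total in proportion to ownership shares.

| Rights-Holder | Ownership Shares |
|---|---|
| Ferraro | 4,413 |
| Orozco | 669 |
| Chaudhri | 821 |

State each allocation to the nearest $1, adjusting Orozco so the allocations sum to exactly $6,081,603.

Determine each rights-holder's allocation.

Ferraro: $4,546,521; Orozco: $689,242; Chaudhri: $845,840

Combined ownership shares = 5,903.
Pro-rata amounts: Ferraro 4,413/5,903 × $6,081,603 = 4,546,521.10; Orozco 669/5,903 × $6,081,603 = 689,241.47; Chaudhri 821/5,903 × $6,081,603 = 845,840.43.
Rounded to nearest $1: Ferraro $4,546,521; Orozco $689,241; Chaudhri $845,840. Sum = $6,081,602.
Difference $6,081,603 − $6,081,602 = +$1 applied to Orozco: Orozco becomes $689,242.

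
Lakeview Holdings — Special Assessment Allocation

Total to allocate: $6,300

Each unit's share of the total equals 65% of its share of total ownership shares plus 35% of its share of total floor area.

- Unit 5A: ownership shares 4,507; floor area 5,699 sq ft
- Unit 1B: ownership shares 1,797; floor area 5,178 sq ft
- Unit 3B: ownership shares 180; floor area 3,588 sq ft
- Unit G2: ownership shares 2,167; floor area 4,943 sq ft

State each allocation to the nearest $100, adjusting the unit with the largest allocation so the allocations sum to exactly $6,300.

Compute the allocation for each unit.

Unit 5A: $2,800 | Unit 1B: $1,400 | Unit 3B: $500 | Unit G2: $1,600

Ownership shares total 8,651; floor area total 19,408.
Combined weights (65% ownership shares + 35% floor area): Unit 5A 0.4414; Unit 1B 0.2284; Unit 3B 0.0782; Unit G2 0.2520.
Pro-rata amounts: Unit 5A 2,780.89; Unit 1B 1,438.91; Unit 3B 492.85; Unit G2 1,587.35.
Rounded to nearest $100: Unit 5A $2,800; Unit 1B $1,400; Unit 3B $500; Unit G2 $1,600. Sum = $6,300.
Rounded total matches; no reconciliation needed.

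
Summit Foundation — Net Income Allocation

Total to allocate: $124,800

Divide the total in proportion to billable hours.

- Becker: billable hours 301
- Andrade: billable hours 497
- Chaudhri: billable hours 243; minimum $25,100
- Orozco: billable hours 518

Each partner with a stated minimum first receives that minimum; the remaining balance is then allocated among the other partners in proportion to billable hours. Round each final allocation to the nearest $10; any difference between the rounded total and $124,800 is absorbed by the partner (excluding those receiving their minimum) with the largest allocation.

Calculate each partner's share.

Becker: $22,800; Andrade: $37,650; Chaudhri: $25,100; Orozco: $39,250

Fund the minimums — Chaudhri $25,100. Remaining pool $99,700.
Remaining pool split over remaining billable hours 1,316: Becker 22,803.72 → $22,800; Andrade 37,652.66 → $37,650; Orozco 39,243.62 → $39,240.
Rounding difference +$10 applied to Orozco → $39,250.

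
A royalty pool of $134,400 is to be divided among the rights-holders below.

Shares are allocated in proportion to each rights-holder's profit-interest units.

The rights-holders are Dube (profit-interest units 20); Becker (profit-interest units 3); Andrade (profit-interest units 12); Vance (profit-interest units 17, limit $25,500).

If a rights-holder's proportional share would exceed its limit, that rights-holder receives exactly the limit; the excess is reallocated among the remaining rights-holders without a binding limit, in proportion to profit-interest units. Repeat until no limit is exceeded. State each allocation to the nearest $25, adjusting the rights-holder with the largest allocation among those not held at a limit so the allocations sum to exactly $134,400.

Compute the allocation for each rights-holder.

Dube: $62,250 | Becker: $9,325 | Andrade: $37,325 | Vance: $25,500

Sum of profit-interest units: 52.
Proportional shares (ignoring caps): Dube 51,692.31; Becker 7,753.85; Andrade 31,015.38; Vance 43,938.46.
Held at cap: Vance ($25,500); balance $108,900 reallocated over remaining profit-interest units 35.
Shares after redistribution: Dube 62,228.57 → $62,225; Becker 9,334.29 → $9,325; Andrade 37,337.14 → $37,325.
Rounding difference +$25 applied to Dube → $62,250.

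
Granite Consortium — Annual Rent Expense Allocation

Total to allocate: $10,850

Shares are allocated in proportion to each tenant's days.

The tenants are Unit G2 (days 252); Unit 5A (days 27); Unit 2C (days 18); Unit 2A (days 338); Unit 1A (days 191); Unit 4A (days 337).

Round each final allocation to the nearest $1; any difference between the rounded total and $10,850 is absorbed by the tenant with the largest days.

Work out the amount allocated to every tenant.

Combined days = 252 + 27 + 18 + 338 + 191 + 337 = 1,163.
Proportional shares: Unit G2 2,350.99; Unit 5A 251.89; Unit 2C 167.93; Unit 2A 3,153.31; Unit 1A 1,781.90; Unit 4A 3,143.98.
At nearest $1: Unit G2 $2,351; Unit 5A $252; Unit 2C $168; Unit 2A $3,153; Unit 1A $1,782; Unit 4A $3,144. Sum = $10,850.
Sum already equals the total — no adjustment.

Unit G2: $2,351 | Unit 5A: $252 | Unit 2C: $168 | Unit 2A: $3,153 | Unit 1A: $1,782 | Unit 4A: $3,144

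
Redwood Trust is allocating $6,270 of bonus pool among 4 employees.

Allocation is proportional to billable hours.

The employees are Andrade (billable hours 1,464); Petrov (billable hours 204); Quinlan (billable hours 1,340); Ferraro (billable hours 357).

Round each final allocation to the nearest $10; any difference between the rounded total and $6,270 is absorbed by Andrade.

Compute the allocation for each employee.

Total billable hours = 3,365.
Proportional shares: Andrade 1,464/3,365 × $6,270 = 2,727.87; Petrov 204/3,365 × $6,270 = 380.11; Quinlan 1,340/3,365 × $6,270 = 2,496.82; Ferraro 357/3,365 × $6,270 = 665.20.
After rounding ($10): Andrade $2,730; Petrov $380; Quinlan $2,500; Ferraro $670. Sum = $6,280.
Difference $6,270 − $6,280 = −$10 applied to Andrade: Andrade becomes $2,720.

Andrade: $2,720 | Petrov: $380 | Quinlan: $2,500 | Ferraro: $670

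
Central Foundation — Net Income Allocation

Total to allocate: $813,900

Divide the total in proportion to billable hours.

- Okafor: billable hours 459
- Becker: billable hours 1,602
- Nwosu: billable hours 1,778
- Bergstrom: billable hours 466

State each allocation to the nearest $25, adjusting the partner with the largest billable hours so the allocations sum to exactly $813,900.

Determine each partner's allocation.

Okafor: $86,775 · Becker: $302,875 · Nwosu: $336,150 · Bergstrom: $88,100

Billable hours total: 459 + 1,602 + 1,778 + 466 = 4,305.
Pro-rata amounts: Okafor 86,778.19; Becker 302,872.89; Nwosu 336,147.32; Bergstrom 88,101.60.
Rounded to nearest $25: Okafor $86,775; Becker $302,875; Nwosu $336,150; Bergstrom $88,100. Sum = $813,900.
Rounded total matches; no reconciliation needed.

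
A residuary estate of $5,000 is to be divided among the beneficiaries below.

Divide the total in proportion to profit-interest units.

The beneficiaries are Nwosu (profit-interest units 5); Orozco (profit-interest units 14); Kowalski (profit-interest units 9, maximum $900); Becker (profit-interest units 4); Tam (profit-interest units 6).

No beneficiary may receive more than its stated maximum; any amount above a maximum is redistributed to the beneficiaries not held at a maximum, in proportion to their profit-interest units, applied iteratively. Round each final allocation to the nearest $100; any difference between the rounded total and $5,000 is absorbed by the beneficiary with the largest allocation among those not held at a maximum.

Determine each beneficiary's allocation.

Total profit-interest units = 38.
Proportional shares (ignoring caps): Nwosu 657.89; Orozco 1,842.11; Kowalski 1,184.21; Becker 526.32; Tam 789.47.
Capped: Kowalski ($900); balance $4,100 reallocated over remaining profit-interest units 29.
Shares after redistribution: Nwosu 706.90 → $700; Orozco 1,979.31 → $2,000; Becker 565.52 → $600; Tam 848.28 → $800.

Nwosu: $700 | Orozco: $2,000 | Kowalski: $900 | Becker: $600 | Tam: $800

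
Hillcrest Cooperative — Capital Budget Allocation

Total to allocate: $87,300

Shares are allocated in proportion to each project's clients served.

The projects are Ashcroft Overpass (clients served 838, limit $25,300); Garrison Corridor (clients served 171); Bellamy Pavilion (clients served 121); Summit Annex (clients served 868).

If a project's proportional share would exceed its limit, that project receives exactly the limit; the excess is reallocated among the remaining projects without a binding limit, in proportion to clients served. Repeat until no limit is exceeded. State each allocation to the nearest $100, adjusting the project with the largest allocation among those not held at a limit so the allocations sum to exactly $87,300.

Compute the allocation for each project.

Combined clients served = 1,998.
Unconstrained shares: Ashcroft Overpass 36,615.32; Garrison Corridor 7,471.62; Bellamy Pavilion 5,286.94; Summit Annex 37,926.13.
Held at cap: Ashcroft Overpass ($25,300); remaining pool $62,000 reallocated over remaining clients served 1,160.
Shares after redistribution: Garrison Corridor 9,139.66 → $9,100; Bellamy Pavilion 6,467.24 → $6,500; Summit Annex 46,393.10 → $46,400.

Ashcroft Overpass: $25,300; Garrison Corridor: $9,100; Bellamy Pavilion: $6,500; Summit Annex: $46,400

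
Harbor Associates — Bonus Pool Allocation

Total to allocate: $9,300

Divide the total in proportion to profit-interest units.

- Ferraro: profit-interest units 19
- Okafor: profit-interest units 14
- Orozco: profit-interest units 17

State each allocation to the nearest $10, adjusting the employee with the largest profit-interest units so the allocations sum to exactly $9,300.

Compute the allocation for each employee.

Ferraro: $3,540 | Okafor: $2,600 | Orozco: $3,160

Combined profit-interest units = 50.
Unrounded shares: Ferraro 19/50 × $9,300 = 3,534.00; Okafor 14/50 × $9,300 = 2,604.00; Orozco 17/50 × $9,300 = 3,162.00.
At nearest $10: Ferraro $3,530; Okafor $2,600; Orozco $3,160. Sum = $9,290.
Difference $9,300 − $9,290 = +$10 applied to largest profit-interest units (Ferraro): Ferraro becomes $3,540.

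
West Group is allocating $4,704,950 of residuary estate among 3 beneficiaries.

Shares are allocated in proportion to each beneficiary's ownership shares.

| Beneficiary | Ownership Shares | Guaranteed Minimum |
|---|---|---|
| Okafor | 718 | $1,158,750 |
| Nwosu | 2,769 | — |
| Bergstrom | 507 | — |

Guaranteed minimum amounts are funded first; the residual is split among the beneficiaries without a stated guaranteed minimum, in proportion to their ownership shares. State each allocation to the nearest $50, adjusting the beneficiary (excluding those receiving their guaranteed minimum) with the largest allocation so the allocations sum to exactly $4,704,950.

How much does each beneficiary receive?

Okafor: $1,158,750; Nwosu: $2,997,400; Bergstrom: $548,800

Minimums first: Okafor $1,158,750. Residual $3,546,200.
Residual split over remaining ownership shares 3,276: Nwosu 2,997,383.33 → $2,997,400; Bergstrom 548,816.67 → $548,800.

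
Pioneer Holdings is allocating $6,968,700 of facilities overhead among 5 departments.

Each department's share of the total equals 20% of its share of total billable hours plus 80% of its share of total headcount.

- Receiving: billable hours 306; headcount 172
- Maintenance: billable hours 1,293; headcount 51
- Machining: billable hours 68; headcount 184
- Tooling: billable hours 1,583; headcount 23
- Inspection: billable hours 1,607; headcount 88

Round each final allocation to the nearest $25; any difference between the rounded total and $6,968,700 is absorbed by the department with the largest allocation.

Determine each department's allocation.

Receiving: $1,938,950 · Maintenance: $919,925 · Machining: $1,999,825 · Tooling: $701,775 · Inspection: $1,408,225

Billable hours total 4,857; headcount total 518.
Composite weights (20% billable hours + 80% headcount): Receiving 0.2782; Maintenance 0.1320; Machining 0.2870; Tooling 0.1007; Inspection 0.2021.
Unrounded shares: Receiving 1,938,953.22; Maintenance 919,918.72; Machining 1,999,807.61; Tooling 701,786.46; Inspection 1,408,233.99.
At nearest $25: Receiving $1,938,950; Maintenance $919,925; Machining $1,999,800; Tooling $701,775; Inspection $1,408,225. Sum = $6,968,675.
Difference $6,968,700 − $6,968,675 = +$25 applied to largest allocation (Machining): Machining becomes $1,999,825.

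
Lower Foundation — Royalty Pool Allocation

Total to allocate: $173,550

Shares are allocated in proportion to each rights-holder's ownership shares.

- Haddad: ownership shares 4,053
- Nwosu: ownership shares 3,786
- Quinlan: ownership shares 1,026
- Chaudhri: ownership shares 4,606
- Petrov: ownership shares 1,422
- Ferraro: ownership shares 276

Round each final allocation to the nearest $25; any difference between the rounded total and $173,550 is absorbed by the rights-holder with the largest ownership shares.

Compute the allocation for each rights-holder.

Sum of ownership shares: 15,169.
Unrounded shares: Haddad 4,053/15,169 × $173,550 = 46,370.77; Nwosu 3,786/15,169 × $173,550 = 43,315.99; Quinlan 1,026/15,169 × $173,550 = 11,738.57; Chaudhri 4,606/15,169 × $173,550 = 52,697.69; Petrov 1,422/15,169 × $173,550 = 16,269.24; Ferraro 276/15,169 × $173,550 = 3,157.74.
After rounding ($25): Haddad $46,375; Nwosu $43,325; Quinlan $11,750; Chaudhri $52,700; Petrov $16,275; Ferraro $3,150. Sum = $173,575.
Difference $173,550 − $173,575 = −$25 applied to largest ownership shares (Chaudhri): Chaudhri becomes $52,675.

Haddad: $46,375 · Nwosu: $43,325 · Quinlan: $11,750 · Chaudhri: $52,675 · Petrov: $16,275 · Ferraro: $3,150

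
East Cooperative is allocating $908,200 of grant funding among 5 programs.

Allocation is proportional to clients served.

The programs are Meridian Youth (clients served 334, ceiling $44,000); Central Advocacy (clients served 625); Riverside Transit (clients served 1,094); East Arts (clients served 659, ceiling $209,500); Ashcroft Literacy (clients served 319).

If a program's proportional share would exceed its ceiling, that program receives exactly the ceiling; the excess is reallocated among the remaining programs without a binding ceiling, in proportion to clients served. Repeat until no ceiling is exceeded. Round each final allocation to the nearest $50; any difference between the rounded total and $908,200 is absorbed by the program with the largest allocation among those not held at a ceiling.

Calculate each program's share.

Clients served total: 3,031.
Unconstrained shares: Meridian Youth 100,078.79; Central Advocacy 187,273.18; Riverside Transit 327,802.97; East Arts 197,460.84; Ashcroft Literacy 95,584.23.
Held at cap: Meridian Youth ($44,000); residual $864,200 reallocated over remaining clients served 2,697.
Held at cap: East Arts ($209,500); residual $654,700 reallocated over remaining clients served 2,038.
Shares after redistribution: Central Advocacy 200,778.95 → $200,800; Riverside Transit 351,443.47 → $351,450; Ashcroft Literacy 102,477.58 → $102,500.
Rounding difference −$50 applied to Riverside Transit → $351,400.

Meridian Youth: $44,000 · Central Advocacy: $200,800 · Riverside Transit: $351,400 · East Arts: $209,500 · Ashcroft Literacy: $102,500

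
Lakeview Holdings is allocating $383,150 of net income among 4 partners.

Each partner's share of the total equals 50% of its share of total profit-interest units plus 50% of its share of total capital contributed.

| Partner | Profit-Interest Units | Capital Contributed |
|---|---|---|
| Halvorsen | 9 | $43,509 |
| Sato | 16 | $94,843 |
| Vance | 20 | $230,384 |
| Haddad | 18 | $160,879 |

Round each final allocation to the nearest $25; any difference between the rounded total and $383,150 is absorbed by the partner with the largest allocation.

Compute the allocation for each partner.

Profit-interest units total 63; capital contributed total 529,615.
Combined weights (50% profit-interest units + 50% capital contributed): Halvorsen 0.1125; Sato 0.2165; Vance 0.3762; Haddad 0.2947.
Raw shares: Halvorsen 43,106.15; Sato 82,961.05; Vance 144,153.12; Haddad 112,929.67.
After rounding ($25): Halvorsen $43,100; Sato $82,950; Vance $144,150; Haddad $112,925. Sum = $383,125.
Difference $383,150 − $383,125 = +$25 applied to largest allocation (Vance): Vance becomes $144,175.

Halvorsen: $43,100 | Sato: $82,950 | Vance: $144,175 | Haddad: $112,925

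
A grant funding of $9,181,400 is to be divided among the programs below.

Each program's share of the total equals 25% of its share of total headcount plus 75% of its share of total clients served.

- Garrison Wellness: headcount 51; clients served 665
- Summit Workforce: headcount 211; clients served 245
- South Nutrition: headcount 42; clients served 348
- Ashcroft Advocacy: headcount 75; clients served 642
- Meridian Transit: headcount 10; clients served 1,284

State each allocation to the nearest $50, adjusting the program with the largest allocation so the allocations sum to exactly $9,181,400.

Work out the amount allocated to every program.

Totals — headcount 389, clients served 3,184.
Combined weights (25% headcount + 75% clients served): Garrison Wellness 0.1894; Summit Workforce 0.1933; South Nutrition 0.1090; Ashcroft Advocacy 0.1994; Meridian Transit 0.3089.
Proportional shares: Garrison Wellness 1,739,131.03; Summit Workforce 1,774,898.12; South Nutrition 1,000,448.04; Ashcroft Advocacy 1,831,004.26; Meridian Transit 2,835,918.55.
After rounding ($50): Garrison Wellness $1,739,150; Summit Workforce $1,774,900; South Nutrition $1,000,450; Ashcroft Advocacy $1,831,000; Meridian Transit $2,835,900. Sum = $9,181,400.
Sum already equals the total — no adjustment.

Garrison Wellness: $1,739,150; Summit Workforce: $1,774,900; South Nutrition: $1,000,450; Ashcroft Advocacy: $1,831,000; Meridian Transit: $2,835,900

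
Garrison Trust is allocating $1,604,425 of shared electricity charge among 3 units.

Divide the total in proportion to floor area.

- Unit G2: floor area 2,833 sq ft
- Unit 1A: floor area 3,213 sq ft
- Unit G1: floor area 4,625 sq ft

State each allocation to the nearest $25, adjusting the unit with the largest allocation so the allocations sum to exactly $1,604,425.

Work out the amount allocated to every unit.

Unit G2: $425,950; Unit 1A: $483,075; Unit G1: $695,400

Combined floor area = 10,671.
Raw shares: Unit G2 2,833/10,671 × $1,604,425 = 425,952.21; Unit 1A 3,213/10,671 × $1,604,425 = 483,086.64; Unit G1 4,625/10,671 × $1,604,425 = 695,386.15.
After rounding ($25): Unit G2 $425,950; Unit 1A $483,075; Unit G1 $695,375. Sum = $1,604,400.
Difference $1,604,425 − $1,604,400 = +$25 applied to largest allocation (Unit G1): Unit G1 becomes $695,400.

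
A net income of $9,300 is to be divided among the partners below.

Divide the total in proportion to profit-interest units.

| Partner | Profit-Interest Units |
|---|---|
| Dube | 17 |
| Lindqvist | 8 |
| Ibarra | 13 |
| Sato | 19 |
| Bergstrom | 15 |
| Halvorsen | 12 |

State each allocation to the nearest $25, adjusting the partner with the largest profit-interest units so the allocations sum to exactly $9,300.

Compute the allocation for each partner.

Profit-interest units total: 84.
Unrounded shares: Dube 17/84 × $9,300 = 1,882.14; Lindqvist 8/84 × $9,300 = 885.71; Ibarra 13/84 × $9,300 = 1,439.29; Sato 19/84 × $9,300 = 2,103.57; Bergstrom 15/84 × $9,300 = 1,660.71; Halvorsen 12/84 × $9,300 = 1,328.57.
At nearest $25: Dube $1,875; Lindqvist $875; Ibarra $1,450; Sato $2,100; Bergstrom $1,650; Halvorsen $1,325. Sum = $9,275.
Difference $9,300 − $9,275 = +$25 applied to largest profit-interest units (Sato): Sato becomes $2,125.

Dube: $1,875 · Lindqvist: $875 · Ibarra: $1,450 · Sato: $2,125 · Bergstrom: $1,650 · Halvorsen: $1,325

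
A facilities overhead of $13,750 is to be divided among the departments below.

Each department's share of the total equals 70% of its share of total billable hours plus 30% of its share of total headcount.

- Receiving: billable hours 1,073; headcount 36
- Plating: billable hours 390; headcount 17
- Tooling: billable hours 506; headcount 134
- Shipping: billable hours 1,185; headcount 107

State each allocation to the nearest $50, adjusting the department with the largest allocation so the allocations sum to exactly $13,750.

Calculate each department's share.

Totals — billable hours 3,154, headcount 294.
Composite weights (70% billable hours + 30% headcount): Receiving 0.2749; Plating 0.1039; Tooling 0.2490; Shipping 0.3722.
Unrounded shares: Receiving 3,779.56; Plating 1,428.68; Tooling 3,424.25; Shipping 5,117.52.
At nearest $50: Receiving $3,800; Plating $1,450; Tooling $3,400; Shipping $5,100. Sum = $13,750.
Rounded total matches; no reconciliation needed.

Receiving: $3,800 · Plating: $1,450 · Tooling: $3,400 · Shipping: $5,100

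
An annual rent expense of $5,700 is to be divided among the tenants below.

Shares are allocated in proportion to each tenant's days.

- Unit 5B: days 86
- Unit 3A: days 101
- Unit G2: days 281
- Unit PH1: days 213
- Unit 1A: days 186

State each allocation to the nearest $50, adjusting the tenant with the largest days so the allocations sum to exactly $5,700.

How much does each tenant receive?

Unit 5B: $550 · Unit 3A: $650 · Unit G2: $1,900 · Unit PH1: $1,400 · Unit 1A: $1,200

Combined days = 867.
Pro-rata amounts: Unit 5B 86/867 × $5,700 = 565.40; Unit 3A 101/867 × $5,700 = 664.01; Unit G2 281/867 × $5,700 = 1,847.40; Unit PH1 213/867 × $5,700 = 1,400.35; Unit 1A 186/867 × $5,700 = 1,222.84.
Rounded to nearest $50: Unit 5B $550; Unit 3A $650; Unit G2 $1,850; Unit PH1 $1,400; Unit 1A $1,200. Sum = $5,650.
Difference $5,700 − $5,650 = +$50 applied to largest days (Unit G2): Unit G2 becomes $1,900.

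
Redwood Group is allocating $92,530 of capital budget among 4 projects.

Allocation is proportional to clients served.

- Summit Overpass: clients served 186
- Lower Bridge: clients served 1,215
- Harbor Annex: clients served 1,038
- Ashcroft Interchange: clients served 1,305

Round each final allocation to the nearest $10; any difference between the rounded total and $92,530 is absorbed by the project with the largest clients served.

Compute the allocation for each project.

Summit Overpass: $4,600; Lower Bridge: $30,030; Harbor Annex: $25,650; Ashcroft Interchange: $32,250

Total clients served = 186 + 1,215 + 1,038 + 1,305 = 3,744.
Raw shares: Summit Overpass 4,596.84; Lower Bridge 30,027.76; Harbor Annex 25,653.35; Ashcroft Interchange 32,252.04.
After rounding ($10): Summit Overpass $4,600; Lower Bridge $30,030; Harbor Annex $25,650; Ashcroft Interchange $32,250. Sum = $92,530.
Rounded total matches; no reconciliation needed.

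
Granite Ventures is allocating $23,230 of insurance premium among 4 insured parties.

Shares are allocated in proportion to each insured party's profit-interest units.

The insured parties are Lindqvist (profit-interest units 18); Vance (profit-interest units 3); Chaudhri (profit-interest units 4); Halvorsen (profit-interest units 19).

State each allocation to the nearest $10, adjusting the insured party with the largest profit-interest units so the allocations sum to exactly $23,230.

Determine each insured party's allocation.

Profit-interest units total: 18 + 3 + 4 + 19 = 44.
Unrounded shares: Lindqvist 9,503.18; Vance 1,583.86; Chaudhri 2,111.82; Halvorsen 10,031.14.
After rounding ($10): Lindqvist $9,500; Vance $1,580; Chaudhri $2,110; Halvorsen $10,030. Sum = $23,220.
Difference $23,230 − $23,220 = +$10 applied to largest profit-interest units (Halvorsen): Halvorsen becomes $10,040.

Lindqvist: $9,500; Vance: $1,580; Chaudhri: $2,110; Halvorsen: $10,040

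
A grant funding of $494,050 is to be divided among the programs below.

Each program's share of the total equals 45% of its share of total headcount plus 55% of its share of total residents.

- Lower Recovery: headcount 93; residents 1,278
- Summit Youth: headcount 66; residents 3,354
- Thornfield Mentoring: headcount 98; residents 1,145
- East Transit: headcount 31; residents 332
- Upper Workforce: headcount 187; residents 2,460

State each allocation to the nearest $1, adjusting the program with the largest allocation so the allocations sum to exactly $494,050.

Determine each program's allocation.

Totals — headcount 475, residents 8,569.
Composite weights (45% headcount + 55% residents): Lower Recovery 0.1701; Summit Youth 0.2778; Thornfield Mentoring 0.1663; East Transit 0.0507; Upper Workforce 0.3351.
Proportional shares: Lower Recovery 84,054.46; Summit Youth 137,248.23; Thornfield Mentoring 82,177.19; East Transit 25,037.36; Upper Workforce 165,532.75.
After rounding ($1): Lower Recovery $84,054; Summit Youth $137,248; Thornfield Mentoring $82,177; East Transit $25,037; Upper Workforce $165,533. Sum = $494,049.
Difference $494,050 − $494,049 = +$1 applied to largest allocation (Upper Workforce): Upper Workforce becomes $165,534.

Lower Recovery: $84,054 | Summit Youth: $137,248 | Thornfield Mentoring: $82,177 | East Transit: $25,037 | Upper Workforce: $165,534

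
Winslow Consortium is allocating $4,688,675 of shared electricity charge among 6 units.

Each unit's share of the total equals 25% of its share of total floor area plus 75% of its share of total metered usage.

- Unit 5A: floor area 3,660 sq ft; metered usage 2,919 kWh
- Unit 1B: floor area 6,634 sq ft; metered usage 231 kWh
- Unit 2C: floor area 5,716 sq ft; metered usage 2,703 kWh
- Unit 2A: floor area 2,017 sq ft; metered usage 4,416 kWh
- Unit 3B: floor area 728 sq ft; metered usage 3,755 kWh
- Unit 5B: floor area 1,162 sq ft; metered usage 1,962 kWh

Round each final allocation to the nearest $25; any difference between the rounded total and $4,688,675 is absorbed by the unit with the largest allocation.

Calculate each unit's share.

Unit 5A: $857,500 · Unit 1B: $441,250 · Unit 2C: $931,000 · Unit 2A: $1,090,100 · Unit 3B: $868,850 · Unit 5B: $499,975

Floor area total 19,917; metered usage total 15,986.
Blended shares (25% floor area + 75% metered usage): Unit 5A 0.1829; Unit 1B 0.0941; Unit 2C 0.1986; Unit 2A 0.2325; Unit 3B 0.1853; Unit 5B 0.1066.
Pro-rata amounts: Unit 5A 857,505.24; Unit 1B 441,242.67; Unit 2C 930,991.94; Unit 2A 1,090,111.55; Unit 3B 868,847.56; Unit 5B 499,976.03.
Rounded to nearest $25: Unit 5A $857,500; Unit 1B $441,250; Unit 2C $931,000; Unit 2A $1,090,100; Unit 3B $868,850; Unit 5B $499,975. Sum = $4,688,675.
Sum already equals the total — no adjustment.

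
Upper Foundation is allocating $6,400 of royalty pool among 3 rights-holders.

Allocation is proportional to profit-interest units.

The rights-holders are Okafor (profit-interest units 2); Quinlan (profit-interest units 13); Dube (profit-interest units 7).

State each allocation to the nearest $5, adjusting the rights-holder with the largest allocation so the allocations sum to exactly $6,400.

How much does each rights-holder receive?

Okafor: $580 | Quinlan: $3,785 | Dube: $2,035

Combined profit-interest units = 22.
Raw shares: Okafor 2/22 × $6,400 = 581.82; Quinlan 13/22 × $6,400 = 3,781.82; Dube 7/22 × $6,400 = 2,036.36.
Rounded to nearest $5: Okafor $580; Quinlan $3,780; Dube $2,035. Sum = $6,395.
Difference $6,400 − $6,395 = +$5 applied to largest allocation (Quinlan): Quinlan becomes $3,785.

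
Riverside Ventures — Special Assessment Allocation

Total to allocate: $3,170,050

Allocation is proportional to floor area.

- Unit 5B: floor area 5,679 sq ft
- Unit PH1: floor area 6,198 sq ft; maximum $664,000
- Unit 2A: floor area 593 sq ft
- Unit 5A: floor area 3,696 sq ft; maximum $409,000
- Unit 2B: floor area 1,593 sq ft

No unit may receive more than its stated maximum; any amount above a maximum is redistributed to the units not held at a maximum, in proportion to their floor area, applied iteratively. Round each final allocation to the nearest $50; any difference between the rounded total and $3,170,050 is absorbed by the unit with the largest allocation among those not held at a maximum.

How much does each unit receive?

Unit 5B: $1,514,200 · Unit PH1: $664,000 · Unit 2A: $158,100 · Unit 5A: $409,000 · Unit 2B: $424,750

Floor area total: 17,759.
Proportional shares (ignoring caps): Unit 5B 1,013,723.41; Unit PH1 1,106,366.91; Unit 2A 105,852.79; Unit 5A 659,750.26; Unit 2B 284,356.64.
Cap binds for Unit PH1 ($664,000), Unit 5A ($409,000); residual $2,097,050 reallocated over remaining floor area 7,865.
Shares after redistribution: Unit 5B 1,514,195.42 → $1,514,200; Unit 2A 158,111.97 → $158,100; Unit 2B 424,742.61 → $424,750.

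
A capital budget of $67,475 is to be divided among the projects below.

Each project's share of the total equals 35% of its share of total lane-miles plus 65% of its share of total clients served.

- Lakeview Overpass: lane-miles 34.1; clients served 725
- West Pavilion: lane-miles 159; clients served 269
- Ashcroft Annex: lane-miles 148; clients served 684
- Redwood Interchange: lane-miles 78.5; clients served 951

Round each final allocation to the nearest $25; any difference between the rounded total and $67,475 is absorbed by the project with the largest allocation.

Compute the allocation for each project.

Lane-miles total 419.6; clients served total 2,629.
Combined weights (35% lane-miles + 65% clients served): Lakeview Overpass 0.2077; West Pavilion 0.1991; Ashcroft Annex 0.2926; Redwood Interchange 0.3006.
Pro-rata amounts: Lakeview Overpass 14,014.18; West Pavilion 13,436.60; Ashcroft Annex 19,740.80; Redwood Interchange 20,283.42.
Rounded to nearest $25: Lakeview Overpass $14,025; West Pavilion $13,425; Ashcroft Annex $19,750; Redwood Interchange $20,275. Sum = $67,475.
No rounding difference to absorb.

Lakeview Overpass: $14,025 | West Pavilion: $13,425 | Ashcroft Annex: $19,750 | Redwood Interchange: $20,275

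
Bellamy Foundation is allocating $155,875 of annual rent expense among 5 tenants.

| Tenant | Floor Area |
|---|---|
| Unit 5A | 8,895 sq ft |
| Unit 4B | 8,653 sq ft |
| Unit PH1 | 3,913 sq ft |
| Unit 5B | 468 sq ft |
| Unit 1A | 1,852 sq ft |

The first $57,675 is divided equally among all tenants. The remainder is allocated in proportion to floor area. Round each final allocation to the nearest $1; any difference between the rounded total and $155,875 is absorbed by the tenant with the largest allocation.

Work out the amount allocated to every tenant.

$57,675 shared equally gives $11,535 per tenant.
Remainder $98,200 by floor area (total 23,781): Unit 5A 36,730.54 → $36,731; Unit 4B 35,731.24 → $35,731; Unit PH1 16,158.13 → $16,158; Unit 5B 1,932.53 → $1,933; Unit 1A 7,647.55 → $7,648.
Rounding difference −$1 on remainder applied to Unit 5A.
Totals: Unit 5A $11,535 + $36,730 = $48,265; Unit 4B $11,535 + $35,731 = $47,266; Unit PH1 $11,535 + $16,158 = $27,693; Unit 5B $11,535 + $1,933 = $13,468; Unit 1A $11,535 + $7,648 = $19,183.

Unit 5A: $48,265 | Unit 4B: $47,266 | Unit PH1: $27,693 | Unit 5B: $13,468 | Unit 1A: $19,183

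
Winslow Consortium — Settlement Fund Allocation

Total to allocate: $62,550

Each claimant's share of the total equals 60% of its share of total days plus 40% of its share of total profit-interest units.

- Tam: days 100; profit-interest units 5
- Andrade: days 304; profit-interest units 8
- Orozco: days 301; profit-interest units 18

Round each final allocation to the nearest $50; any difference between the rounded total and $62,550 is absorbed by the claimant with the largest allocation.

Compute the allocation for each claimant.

Totals — days 705, profit-interest units 31.
Composite weights (60% days + 40% profit-interest units): Tam 0.1496; Andrade 0.3619; Orozco 0.4884.
Proportional shares: Tam 9,358.89; Andrade 22,639.92; Orozco 30,551.19.
After rounding ($50): Tam $9,350; Andrade $22,650; Orozco $30,550. Sum = $62,550.
No rounding difference to absorb.

Tam: $9,350 | Andrade: $22,650 | Orozco: $30,550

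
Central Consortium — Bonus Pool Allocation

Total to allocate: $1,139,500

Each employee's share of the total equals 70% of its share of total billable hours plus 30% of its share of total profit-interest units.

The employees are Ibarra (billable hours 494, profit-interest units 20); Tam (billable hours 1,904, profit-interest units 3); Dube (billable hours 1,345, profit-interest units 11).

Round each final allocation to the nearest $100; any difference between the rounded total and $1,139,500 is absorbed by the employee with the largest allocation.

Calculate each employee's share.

Ibarra: $306,400 · Tam: $435,900 · Dube: $397,200

Totals — billable hours 3,743, profit-interest units 34.
Combined weights (70% billable hours + 30% profit-interest units): Ibarra 0.2689; Tam 0.3825; Dube 0.3486.
Pro-rata amounts: Ibarra 306,361.84; Tam 435,914.13; Dube 397,224.03.
Rounded to nearest $100: Ibarra $306,400; Tam $435,900; Dube $397,200. Sum = $1,139,500.
Sum already equals the total — no adjustment.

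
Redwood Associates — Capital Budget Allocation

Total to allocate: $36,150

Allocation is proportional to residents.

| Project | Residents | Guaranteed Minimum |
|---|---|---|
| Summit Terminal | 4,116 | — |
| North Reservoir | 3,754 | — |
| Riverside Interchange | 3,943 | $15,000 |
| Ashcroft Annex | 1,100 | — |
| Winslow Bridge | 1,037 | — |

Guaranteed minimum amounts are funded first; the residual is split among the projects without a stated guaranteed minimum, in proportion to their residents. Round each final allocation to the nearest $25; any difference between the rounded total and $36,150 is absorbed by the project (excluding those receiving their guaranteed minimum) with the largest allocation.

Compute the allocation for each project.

Summit Terminal: $8,700; North Reservoir: $7,925; Riverside Interchange: $15,000; Ashcroft Annex: $2,325; Winslow Bridge: $2,200

Guaranteed amounts: Riverside Interchange $15,000. Balance $21,150.
Balance split over remaining residents 10,007: Summit Terminal 8,699.25 → $8,700; North Reservoir 7,934.16 → $7,925; Ashcroft Annex 2,324.87 → $2,325; Winslow Bridge 2,191.72 → $2,200.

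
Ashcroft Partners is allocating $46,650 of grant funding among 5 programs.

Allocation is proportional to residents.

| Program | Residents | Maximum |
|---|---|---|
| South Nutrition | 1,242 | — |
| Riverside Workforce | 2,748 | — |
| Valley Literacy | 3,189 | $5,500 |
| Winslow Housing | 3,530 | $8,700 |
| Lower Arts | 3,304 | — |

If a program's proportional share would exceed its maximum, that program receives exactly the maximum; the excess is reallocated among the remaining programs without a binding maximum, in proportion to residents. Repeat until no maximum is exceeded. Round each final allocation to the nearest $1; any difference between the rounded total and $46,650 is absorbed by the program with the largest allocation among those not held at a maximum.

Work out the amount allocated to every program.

Total residents = 14,013.
Pro-rata shares before constraints: South Nutrition 4,134.68; Riverside Workforce 9,148.23; Valley Literacy 10,616.35; Winslow Housing 11,751.55; Lower Arts 10,999.19.
Cap binds for Valley Literacy ($5,500), Winslow Housing ($8,700); balance $32,450 reallocated over remaining residents 7,294.
Redistributed shares: South Nutrition 5,525.49 → $5,525; Riverside Workforce 12,225.47 → $12,225; Lower Arts 14,699.04 → $14,699.
Rounding difference +$1 applied to Lower Arts → $14,700.

South Nutrition: $5,525 | Riverside Workforce: $12,225 | Valley Literacy: $5,500 | Winslow Housing: $8,700 | Lower Arts: $14,700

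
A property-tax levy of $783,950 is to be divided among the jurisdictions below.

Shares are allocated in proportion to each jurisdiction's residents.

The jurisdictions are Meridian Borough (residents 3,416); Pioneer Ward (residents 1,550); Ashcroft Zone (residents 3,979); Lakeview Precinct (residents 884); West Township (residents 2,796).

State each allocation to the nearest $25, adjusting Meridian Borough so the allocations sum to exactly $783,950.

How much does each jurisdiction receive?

Meridian Borough: $212,100 | Pioneer Ward: $96,250 | Ashcroft Zone: $247,075 | Lakeview Precinct: $54,900 | West Township: $173,625

Total residents = 12,625.
Pro-rata amounts: Meridian Borough 3,416/12,625 × $783,950 = 212,116.69; Pioneer Ward 1,550/12,625 × $783,950 = 96,247.33; Ashcroft Zone 3,979/12,625 × $783,950 = 247,076.20; Lakeview Precinct 884/12,625 × $783,950 = 54,892.02; West Township 2,796/12,625 × $783,950 = 173,617.76.
After rounding ($25): Meridian Borough $212,125; Pioneer Ward $96,250; Ashcroft Zone $247,075; Lakeview Precinct $54,900; West Township $173,625. Sum = $783,975.
Difference $783,950 − $783,975 = −$25 applied to Meridian Borough: Meridian Borough becomes $212,100.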